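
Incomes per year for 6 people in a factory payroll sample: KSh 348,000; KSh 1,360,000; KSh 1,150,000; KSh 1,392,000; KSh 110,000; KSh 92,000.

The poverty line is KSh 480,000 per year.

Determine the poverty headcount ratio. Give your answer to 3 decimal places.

0.500

3 of the 6 people have income below KSh 480,000.
H = 3/6 = 0.500.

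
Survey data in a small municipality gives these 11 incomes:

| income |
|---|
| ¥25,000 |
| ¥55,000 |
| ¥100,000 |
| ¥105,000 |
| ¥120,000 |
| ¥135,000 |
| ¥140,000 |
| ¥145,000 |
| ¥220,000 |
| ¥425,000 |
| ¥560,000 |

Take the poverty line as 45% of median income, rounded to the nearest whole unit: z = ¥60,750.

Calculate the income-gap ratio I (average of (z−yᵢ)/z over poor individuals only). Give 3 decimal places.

Below z: ¥25,000, ¥55,000 (q = 2 of N = 11).
Relative gaps: 0.5885, 0.0947; sum = 0.683128.
I averages over the q = 2 poor units only: 0.683128 / 2 = 0.342.

0.342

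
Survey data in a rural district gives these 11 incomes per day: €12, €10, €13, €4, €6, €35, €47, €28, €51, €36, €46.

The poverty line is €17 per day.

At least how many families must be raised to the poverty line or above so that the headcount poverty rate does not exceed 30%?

2

Currently q = 5 of N = 11 are below the line (H = 0.455).
A headcount ratio of at most 30% allows at most ⌊0.30 × 11⌋ = 3 poor families.
So at least 5 − 3 = 2 must be lifted.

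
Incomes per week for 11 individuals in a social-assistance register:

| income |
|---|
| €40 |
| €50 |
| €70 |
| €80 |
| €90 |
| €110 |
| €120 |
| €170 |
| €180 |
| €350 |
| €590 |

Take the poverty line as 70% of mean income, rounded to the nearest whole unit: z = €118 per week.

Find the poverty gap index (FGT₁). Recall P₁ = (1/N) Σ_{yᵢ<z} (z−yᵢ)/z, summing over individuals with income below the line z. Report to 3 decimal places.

0.206

Below the line: €40, €50, €70, €80, €90, €110 (q = 6 of N = 11).
Gap ratios (z−y)/z: (118−40)/118 = 0.6610; (118−50)/118 = 0.5763; (118−70)/118 = 0.4068; (118−80)/118 = 0.3220; (118−90)/118 = 0.2373; (118−110)/118 = 0.0678.
Sum of shortfalls = 2.271186; P₁ averages over all N: 2.271186 / 11 = 0.206.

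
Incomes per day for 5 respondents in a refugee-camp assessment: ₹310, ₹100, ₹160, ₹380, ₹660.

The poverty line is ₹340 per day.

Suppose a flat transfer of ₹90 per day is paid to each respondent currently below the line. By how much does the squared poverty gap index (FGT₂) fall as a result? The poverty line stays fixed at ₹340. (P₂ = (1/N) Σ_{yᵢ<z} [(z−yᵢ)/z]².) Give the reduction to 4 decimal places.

Before: below the line — ₹100, ₹160, ₹310; squared poverty gap index (FGT₂) = 0.157266.
After the ₹90 transfer: below the line — ₹190, ₹250; squared poverty gap index (FGT₂) = 0.052941.
Reduction = 0.157266 − 0.052941 = 0.1043.

0.1043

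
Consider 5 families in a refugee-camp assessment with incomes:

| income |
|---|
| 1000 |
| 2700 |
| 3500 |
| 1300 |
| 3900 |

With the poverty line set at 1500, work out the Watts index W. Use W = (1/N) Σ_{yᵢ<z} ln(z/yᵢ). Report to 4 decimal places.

Below the line: 1000, 1300 (q = 2 of N = 5).
Log gaps: ln(1500/1000) = 0.4055; ln(1500/1300) = 0.1431.
W = 0.548566 / 5 = 0.1097.

0.1097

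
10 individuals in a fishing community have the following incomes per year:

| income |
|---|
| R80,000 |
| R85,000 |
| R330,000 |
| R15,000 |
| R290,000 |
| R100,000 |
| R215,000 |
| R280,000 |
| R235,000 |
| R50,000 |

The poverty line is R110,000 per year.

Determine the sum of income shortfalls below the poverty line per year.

R220,000

Poor units: R15,000, R50,000, R80,000, R85,000, R100,000 (q = 5 of N = 10).
Individual gaps: 110000−15000 = 95000; 110000−50000 = 60000; 110000−80000 = 30000; 110000−85000 = 25000; 110000−100000 = 10000.
Aggregate gap = R220,000.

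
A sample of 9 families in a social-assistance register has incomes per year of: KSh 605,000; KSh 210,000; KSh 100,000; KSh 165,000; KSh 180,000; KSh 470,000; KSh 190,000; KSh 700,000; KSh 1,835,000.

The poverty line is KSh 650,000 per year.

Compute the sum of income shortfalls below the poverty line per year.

Incomes under z: KSh 100,000, KSh 165,000, KSh 180,000, KSh 190,000, KSh 210,000, KSh 470,000, KSh 605,000 (q = 7 of N = 9).
Individual gaps: 650000−100000 = 550000; 650000−165000 = 485000; 650000−180000 = 470000; 650000−190000 = 460000; 650000−210000 = 440000; 650000−470000 = 180000; 650000−605000 = 45000.
Aggregate gap = KSh 2,630,000.

KSh 2,630,000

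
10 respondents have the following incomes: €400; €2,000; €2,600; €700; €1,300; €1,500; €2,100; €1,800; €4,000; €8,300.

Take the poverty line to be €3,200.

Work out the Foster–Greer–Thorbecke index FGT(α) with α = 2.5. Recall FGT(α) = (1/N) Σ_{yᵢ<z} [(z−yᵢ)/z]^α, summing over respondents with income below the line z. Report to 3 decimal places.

Below the line: €400, €700, €1,300, €1,500, €1,800, €2,000, €2,100, €2,600 (q = 8 of N = 10).
Shortfall ratios: (3200−400)/3200 = 0.8750; (3200−700)/3200 = 0.7812; (3200−1300)/3200 = 0.5938; (3200−1500)/3200 = 0.5312; (3200−1800)/3200 = 0.4375; (3200−2000)/3200 = 0.3750; (3200−2100)/3200 = 0.3438; (3200−2600)/3200 = 0.1875.
Raised to α = 2.5: 0.71618; 0.53948; 0.27165; 0.20571; 0.12660; 0.08611; 0.06928; 0.01522.
Sum = 2.030233; FGT(2.5) = 2.030233 / 10 = 0.203.

0.203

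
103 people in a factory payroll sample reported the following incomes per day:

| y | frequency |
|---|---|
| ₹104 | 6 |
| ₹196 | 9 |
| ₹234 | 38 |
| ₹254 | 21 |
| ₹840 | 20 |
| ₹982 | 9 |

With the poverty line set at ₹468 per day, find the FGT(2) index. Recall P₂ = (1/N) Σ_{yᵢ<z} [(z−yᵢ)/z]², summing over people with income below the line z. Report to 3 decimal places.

0.200

Below the line: 6×₹104, 9×₹196, 38×₹234, 21×₹254 (q = 74 of N = 103).
Normalized shortfalls: (468−104)/468 = 0.7778 (×6); (468−196)/468 = 0.5812 (×9); (468−234)/468 = 0.5000 (×38); (468−254)/468 = 0.4573 (×21).
Squared: 0.6049 (×6); 0.3378 (×9); 0.2500 (×38); 0.2091 (×21).
Sum = 20.560651; P₂ = 20.560651 / 103 = 0.200.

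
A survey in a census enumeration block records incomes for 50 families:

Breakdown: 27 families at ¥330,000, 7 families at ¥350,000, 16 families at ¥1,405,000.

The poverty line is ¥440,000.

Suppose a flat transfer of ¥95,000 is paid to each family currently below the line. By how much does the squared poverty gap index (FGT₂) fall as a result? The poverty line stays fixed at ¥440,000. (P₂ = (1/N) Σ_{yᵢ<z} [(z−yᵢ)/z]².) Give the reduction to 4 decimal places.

0.0390

Before: below the line — 27×¥330,000, 7×¥350,000; squared poverty gap index (FGT₂) = 0.039607.
After the ¥95,000 transfer: below the line — 27×¥425,000; squared poverty gap index (FGT₂) = 0.000628.
Reduction = 0.039607 − 0.000628 = 0.0390.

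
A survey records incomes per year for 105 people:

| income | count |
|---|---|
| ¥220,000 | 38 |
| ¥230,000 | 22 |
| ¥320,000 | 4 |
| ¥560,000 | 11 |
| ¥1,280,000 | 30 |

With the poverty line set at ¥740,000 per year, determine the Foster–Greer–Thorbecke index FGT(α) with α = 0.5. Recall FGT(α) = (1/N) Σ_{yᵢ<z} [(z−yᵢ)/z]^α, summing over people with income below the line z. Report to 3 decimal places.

0.558

Below the line: 38×¥220,000, 22×¥230,000, 4×¥320,000, 11×¥560,000 (q = 75 of N = 105).
Gap ratios (z−y)/z: (740000−220000)/740000 = 0.7027 (×38); (740000−230000)/740000 = 0.6892 (×22); (740000−320000)/740000 = 0.5676 (×4); (740000−560000)/740000 = 0.2432 (×11).
Raised to α = 0.5: 0.83827 (×38); 0.83017 (×22); 0.75337 (×4); 0.49320 (×11).
Sum = 58.556881; FGT(0.5) = 58.556881 / 105 = 0.558.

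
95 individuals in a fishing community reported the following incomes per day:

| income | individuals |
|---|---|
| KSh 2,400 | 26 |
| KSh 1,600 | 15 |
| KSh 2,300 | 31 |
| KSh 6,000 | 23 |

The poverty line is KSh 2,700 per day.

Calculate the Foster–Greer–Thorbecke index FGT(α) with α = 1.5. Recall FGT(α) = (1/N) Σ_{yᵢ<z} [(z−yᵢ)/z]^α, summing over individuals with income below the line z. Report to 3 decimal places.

Below z: 15×KSh 1,600, 31×KSh 2,300, 26×KSh 2,400 (q = 72 of N = 95).
Normalized shortfalls: (2700−1600)/2700 = 0.4074 (×15); (2700−2300)/2700 = 0.1481 (×31); (2700−2400)/2700 = 0.1111 (×26).
Raised to α = 1.5: 0.26004 (×15); 0.05702 (×31); 0.03704 (×26).
Sum = 6.631282; FGT(1.5) = 6.631282 / 95 = 0.070.

0.070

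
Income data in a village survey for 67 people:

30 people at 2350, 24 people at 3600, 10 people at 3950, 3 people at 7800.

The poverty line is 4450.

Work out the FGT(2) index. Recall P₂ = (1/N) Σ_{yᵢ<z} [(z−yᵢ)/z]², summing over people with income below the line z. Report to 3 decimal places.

Below the line: 30×2350, 24×3600, 10×3950 (q = 64 of N = 67).
Normalized shortfalls: (4450−2350)/4450 = 0.4719 (×30); (4450−3600)/4450 = 0.1910 (×24); (4450−3950)/4450 = 0.1124 (×10).
Squared: 0.2227 (×30); 0.0365 (×24); 0.0126 (×10).
Sum = 7.682868; P₂ = 7.682868 / 67 = 0.115.

0.115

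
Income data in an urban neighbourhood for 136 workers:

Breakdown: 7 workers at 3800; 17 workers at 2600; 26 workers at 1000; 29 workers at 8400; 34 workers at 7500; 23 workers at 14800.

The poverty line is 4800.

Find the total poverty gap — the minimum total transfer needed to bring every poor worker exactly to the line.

Incomes under z: 26×1000, 17×2600, 7×3800 (q = 50 of N = 136).
Individual gaps: 26×(4800−1000) = 98800; 17×(4800−2600) = 37400; 7×(4800−3800) = 7000.
Aggregate gap = 143200.

143200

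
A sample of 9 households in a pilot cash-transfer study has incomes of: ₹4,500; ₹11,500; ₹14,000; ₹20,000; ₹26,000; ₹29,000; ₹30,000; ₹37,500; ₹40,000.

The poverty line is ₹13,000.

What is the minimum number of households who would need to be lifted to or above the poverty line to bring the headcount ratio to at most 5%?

2

Currently q = 2 of N = 9 are below the line (H = 0.222).
A headcount ratio of at most 5% allows at most ⌊0.05 × 9⌋ = 0 poor households.
So at least 2 − 0 = 2 must be lifted.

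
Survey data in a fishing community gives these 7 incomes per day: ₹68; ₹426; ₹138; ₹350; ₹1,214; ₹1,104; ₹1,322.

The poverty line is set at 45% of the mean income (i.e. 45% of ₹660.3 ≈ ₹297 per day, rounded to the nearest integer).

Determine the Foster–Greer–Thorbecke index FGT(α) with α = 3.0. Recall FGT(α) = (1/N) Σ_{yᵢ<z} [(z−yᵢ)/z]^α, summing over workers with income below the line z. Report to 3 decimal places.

Below the line: ₹68, ₹138 (q = 2 of N = 7).
Relative gaps: (297−68)/297 = 0.7710; (297−138)/297 = 0.5354.
Raised to α = 3.0: 0.45839; 0.15343.
Sum = 0.611826; FGT(3.0) = 0.611826 / 7 = 0.087.

0.087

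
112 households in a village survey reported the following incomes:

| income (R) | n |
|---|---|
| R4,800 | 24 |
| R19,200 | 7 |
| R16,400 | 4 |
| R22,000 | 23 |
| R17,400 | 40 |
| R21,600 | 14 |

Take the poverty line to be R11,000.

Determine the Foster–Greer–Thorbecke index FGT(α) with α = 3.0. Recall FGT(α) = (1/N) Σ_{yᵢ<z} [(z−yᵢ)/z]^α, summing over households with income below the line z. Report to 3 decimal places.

0.038

Below z: 24×R4,800 (q = 24 of N = 112).
Gap ratios (z−y)/z: (11000−4800)/11000 = 0.5636 (×24).
Raised to α = 3.0: 0.17906 (×24).
Sum = 4.297424; FGT(3.0) = 4.297424 / 112 = 0.038.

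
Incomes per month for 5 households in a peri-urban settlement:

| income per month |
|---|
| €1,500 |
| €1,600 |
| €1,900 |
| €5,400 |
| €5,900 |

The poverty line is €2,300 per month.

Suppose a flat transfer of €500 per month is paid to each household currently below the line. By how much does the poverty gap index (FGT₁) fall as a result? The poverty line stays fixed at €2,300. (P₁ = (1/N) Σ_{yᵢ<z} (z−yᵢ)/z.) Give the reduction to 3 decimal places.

Before: below the line — €1,500, €1,600, €1,900; poverty gap index (FGT₁) = 0.16522.
After the €500 transfer: below the line — €2,000, €2,100; poverty gap index (FGT₁) = 0.04348.
Reduction = 0.16522 − 0.04348 = 0.122.

0.122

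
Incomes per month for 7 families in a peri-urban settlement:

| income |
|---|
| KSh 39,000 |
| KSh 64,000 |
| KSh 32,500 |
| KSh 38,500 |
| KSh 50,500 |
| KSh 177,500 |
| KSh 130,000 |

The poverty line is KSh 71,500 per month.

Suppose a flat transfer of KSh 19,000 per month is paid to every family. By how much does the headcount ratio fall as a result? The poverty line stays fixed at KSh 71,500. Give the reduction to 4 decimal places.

0.1429

Before: below the line — KSh 32,500, KSh 38,500, KSh 39,000, KSh 50,500, KSh 64,000; headcount ratio = 0.714286.
After the KSh 19,000 transfer: below the line — KSh 51,500, KSh 57,500, KSh 58,000, KSh 69,500; headcount ratio = 0.571429.
Reduction = 0.714286 − 0.571429 = 0.1429.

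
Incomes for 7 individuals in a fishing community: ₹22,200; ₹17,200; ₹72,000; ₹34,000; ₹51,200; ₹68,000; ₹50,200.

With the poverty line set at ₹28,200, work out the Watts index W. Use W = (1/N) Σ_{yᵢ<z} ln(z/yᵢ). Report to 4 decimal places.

Poor units: ₹17,200, ₹22,200 (q = 2 of N = 7).
ln(z/y) terms: ln(28200/17200) = 0.4944; ln(28200/22200) = 0.2392.
W = 0.733642 / 7 = 0.1048.

0.1048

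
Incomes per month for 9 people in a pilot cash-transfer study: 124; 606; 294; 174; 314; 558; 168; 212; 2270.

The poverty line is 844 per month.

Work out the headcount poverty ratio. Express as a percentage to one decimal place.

8 of the 9 people have income below 844.
H = 8/9 = 88.9%.

88.9%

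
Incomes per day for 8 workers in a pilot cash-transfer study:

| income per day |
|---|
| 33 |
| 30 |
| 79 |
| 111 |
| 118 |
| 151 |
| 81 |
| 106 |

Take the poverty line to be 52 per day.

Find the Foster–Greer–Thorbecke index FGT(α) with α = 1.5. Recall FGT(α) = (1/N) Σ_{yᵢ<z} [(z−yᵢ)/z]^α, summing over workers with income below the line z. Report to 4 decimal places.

Incomes under z: 30, 33 (q = 2 of N = 8).
Relative gaps: (52−30)/52 = 0.4231; (52−33)/52 = 0.3654.
Raised to α = 1.5: 0.27519; 0.22086.
Sum = 0.496052; FGT(1.5) = 0.496052 / 8 = 0.0620.

0.0620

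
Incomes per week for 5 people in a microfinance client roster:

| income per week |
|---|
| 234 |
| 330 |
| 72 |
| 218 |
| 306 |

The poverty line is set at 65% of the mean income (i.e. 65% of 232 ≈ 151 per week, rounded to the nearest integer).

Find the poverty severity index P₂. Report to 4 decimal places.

0.0547

Poor units: 72 (q = 1 of N = 5).
Shortfall ratios: (151−72)/151 = 0.5232.
Squared: 0.2737.
Sum = 0.273716; P₂ = 0.273716 / 5 = 0.0547.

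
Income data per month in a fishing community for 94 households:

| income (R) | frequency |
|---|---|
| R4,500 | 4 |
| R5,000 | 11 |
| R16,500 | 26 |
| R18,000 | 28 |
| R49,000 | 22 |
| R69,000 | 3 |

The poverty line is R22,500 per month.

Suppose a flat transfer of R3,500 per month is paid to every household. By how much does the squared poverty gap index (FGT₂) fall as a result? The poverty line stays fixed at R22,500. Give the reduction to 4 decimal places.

0.0626

Before: below the line — 4×R4,500, 11×R5,000, 26×R16,500, 28×R18,000; squared poverty gap index (FGT₂) = 0.129609.
After the R3,500 transfer: below the line — 4×R8,000, 11×R8,500, 26×R20,000, 28×R21,500; squared poverty gap index (FGT₂) = 0.066982.
Reduction = 0.129609 − 0.066982 = 0.0626.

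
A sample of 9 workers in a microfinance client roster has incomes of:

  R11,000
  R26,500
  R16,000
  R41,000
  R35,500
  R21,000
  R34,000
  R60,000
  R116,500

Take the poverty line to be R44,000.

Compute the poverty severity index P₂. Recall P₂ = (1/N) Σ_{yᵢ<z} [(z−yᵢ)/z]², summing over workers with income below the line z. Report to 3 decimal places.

Below z: R11,000, R16,000, R21,000, R26,500, R34,000, R35,500, R41,000 (q = 7 of N = 9).
Relative gaps: (44000−11000)/44000 = 0.7500; (44000−16000)/44000 = 0.6364; (44000−21000)/44000 = 0.5227; (44000−26500)/44000 = 0.3977; (44000−34000)/44000 = 0.2273; (44000−35500)/44000 = 0.1932; (44000−41000)/44000 = 0.0682.
Squared: 0.5625; 0.4050; 0.2732; 0.1582; 0.0517; 0.0373; 0.0046.
Sum = 1.492510; P₂ = 1.492510 / 9 = 0.166.

0.166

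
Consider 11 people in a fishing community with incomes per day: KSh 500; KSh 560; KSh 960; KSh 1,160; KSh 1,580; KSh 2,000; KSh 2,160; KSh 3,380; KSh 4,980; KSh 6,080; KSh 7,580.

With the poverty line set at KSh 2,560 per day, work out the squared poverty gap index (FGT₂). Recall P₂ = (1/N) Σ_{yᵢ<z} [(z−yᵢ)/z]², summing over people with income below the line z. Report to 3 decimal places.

Incomes under z: KSh 500, KSh 560, KSh 960, KSh 1,160, KSh 1,580, KSh 2,000, KSh 2,160 (q = 7 of N = 11).
Shortfall ratios: (2560−500)/2560 = 0.8047; (2560−560)/2560 = 0.7812; (2560−960)/2560 = 0.6250; (2560−1160)/2560 = 0.5469; (2560−1580)/2560 = 0.3828; (2560−2000)/2560 = 0.2188; (2560−2160)/2560 = 0.1562.
Squared: 0.6475; 0.6104; 0.3906; 0.2991; 0.1465; 0.0479; 0.0244.
Sum = 2.166382; P₂ = 2.166382 / 11 = 0.197.

0.197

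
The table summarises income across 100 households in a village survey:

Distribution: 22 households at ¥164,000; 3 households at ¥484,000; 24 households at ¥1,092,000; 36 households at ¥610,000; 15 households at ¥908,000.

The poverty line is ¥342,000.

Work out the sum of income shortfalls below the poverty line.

Incomes under z: 22×¥164,000 (q = 22 of N = 100).
Individual gaps: 22×(342000−164000) = 3916000.
Aggregate gap = ¥3,916,000.

¥3,916,000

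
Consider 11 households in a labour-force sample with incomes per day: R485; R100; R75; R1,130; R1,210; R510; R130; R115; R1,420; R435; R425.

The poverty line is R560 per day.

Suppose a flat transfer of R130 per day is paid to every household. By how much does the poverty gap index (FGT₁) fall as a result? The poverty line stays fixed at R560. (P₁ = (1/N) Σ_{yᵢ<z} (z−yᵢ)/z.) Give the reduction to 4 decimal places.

0.1461

Before: below the line — R75, R100, R115, R130, R425, R435, R485, R510; poverty gap index (FGT₁) = 0.357955.
After the R130 transfer: below the line — R205, R230, R245, R260, R555; poverty gap index (FGT₁) = 0.211851.
Reduction = 0.357955 − 0.211851 = 0.1461.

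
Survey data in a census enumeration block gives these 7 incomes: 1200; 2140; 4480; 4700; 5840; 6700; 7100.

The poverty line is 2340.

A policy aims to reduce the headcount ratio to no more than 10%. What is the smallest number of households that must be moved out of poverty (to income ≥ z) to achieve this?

2

2 of the 7 households are poor, so H = 2/7 = 0.286.
A headcount ratio of at most 10% allows at most ⌊0.10 × 7⌋ = 0 poor households.
So at least 2 − 0 = 2 must be lifted.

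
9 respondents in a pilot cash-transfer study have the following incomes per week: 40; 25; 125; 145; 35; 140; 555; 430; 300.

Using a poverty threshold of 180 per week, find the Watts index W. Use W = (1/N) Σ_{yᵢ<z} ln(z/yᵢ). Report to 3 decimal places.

Incomes under z: 25, 35, 40, 125, 140, 145 (q = 6 of N = 9).
Log gaps: ln(180/25) = 1.9741; ln(180/35) = 1.6376; ln(180/40) = 1.5041; ln(180/125) = 0.3646; ln(180/140) = 0.2513; ln(180/145) = 0.2162.
W = 5.947948 / 9 = 0.661.

0.661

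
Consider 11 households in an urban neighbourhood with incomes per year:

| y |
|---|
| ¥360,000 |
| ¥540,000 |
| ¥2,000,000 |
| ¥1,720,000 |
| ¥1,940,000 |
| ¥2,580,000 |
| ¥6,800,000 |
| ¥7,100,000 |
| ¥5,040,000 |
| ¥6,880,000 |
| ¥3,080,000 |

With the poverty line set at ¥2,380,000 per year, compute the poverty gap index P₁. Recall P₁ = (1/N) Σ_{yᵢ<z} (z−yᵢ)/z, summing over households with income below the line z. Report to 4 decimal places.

0.2040

Below the line: ¥360,000, ¥540,000, ¥1,720,000, ¥1,940,000, ¥2,000,000 (q = 5 of N = 11).
Normalized shortfalls: (2380000−360000)/2380000 = 0.8487; (2380000−540000)/2380000 = 0.7731; (2380000−1720000)/2380000 = 0.2773; (2380000−1940000)/2380000 = 0.1849; (2380000−2000000)/2380000 = 0.1597.
Σ = 2.243697. Dividing by the full population N = 11 gives P₁ = 0.2040.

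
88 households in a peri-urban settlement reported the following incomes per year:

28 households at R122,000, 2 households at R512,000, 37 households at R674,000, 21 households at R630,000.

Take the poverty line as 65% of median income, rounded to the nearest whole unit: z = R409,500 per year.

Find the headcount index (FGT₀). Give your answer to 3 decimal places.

0.318

28 of the 88 households have income below R409,500.
H = 28/88 = 0.318.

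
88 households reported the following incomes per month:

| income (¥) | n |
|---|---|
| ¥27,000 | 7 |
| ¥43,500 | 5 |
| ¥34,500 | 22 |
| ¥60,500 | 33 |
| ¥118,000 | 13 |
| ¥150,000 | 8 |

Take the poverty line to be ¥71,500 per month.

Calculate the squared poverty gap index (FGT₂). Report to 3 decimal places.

0.115

Below z: 7×¥27,000, 22×¥34,500, 5×¥43,500, 33×¥60,500 (q = 67 of N = 88).
Shortfall ratios: (71500−27000)/71500 = 0.6224 (×7); (71500−34500)/71500 = 0.5175 (×22); (71500−43500)/71500 = 0.3916 (×5); (71500−60500)/71500 = 0.1538 (×33).
Squared: 0.3874 (×7); 0.2678 (×22); 0.1534 (×5); 0.0237 (×33).
Sum = 10.150668; P₂ = 10.150668 / 88 = 0.115.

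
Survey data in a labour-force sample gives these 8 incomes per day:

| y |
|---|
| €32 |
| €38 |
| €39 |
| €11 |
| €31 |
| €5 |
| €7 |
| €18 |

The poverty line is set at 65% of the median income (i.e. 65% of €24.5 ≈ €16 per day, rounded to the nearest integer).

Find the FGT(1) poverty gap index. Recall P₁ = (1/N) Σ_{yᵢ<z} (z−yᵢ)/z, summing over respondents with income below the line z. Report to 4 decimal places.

0.1953

Below the line: €5, €7, €11 (q = 3 of N = 8).
Gap ratios (z−y)/z: (16−5)/16 = 0.6875; (16−7)/16 = 0.5625; (16−11)/16 = 0.3125.
Sum of shortfalls = 1.562500; P₁ averages over all N: 1.562500 / 8 = 0.1953.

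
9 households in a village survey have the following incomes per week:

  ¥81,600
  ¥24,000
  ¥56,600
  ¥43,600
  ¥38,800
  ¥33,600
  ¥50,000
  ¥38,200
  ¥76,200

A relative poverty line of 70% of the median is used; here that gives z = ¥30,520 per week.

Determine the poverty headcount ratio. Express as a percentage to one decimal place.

11.1%

1 of the 9 households have income below ¥30,520.
H = 1/9 = 11.1%.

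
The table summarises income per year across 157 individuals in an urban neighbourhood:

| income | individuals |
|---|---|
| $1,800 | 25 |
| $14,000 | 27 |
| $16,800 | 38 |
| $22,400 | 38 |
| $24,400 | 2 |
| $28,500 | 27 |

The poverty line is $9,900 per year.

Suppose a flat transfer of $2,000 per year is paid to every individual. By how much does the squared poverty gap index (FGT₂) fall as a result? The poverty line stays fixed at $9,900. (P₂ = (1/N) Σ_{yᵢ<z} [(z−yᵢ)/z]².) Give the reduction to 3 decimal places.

Before: below the line — 25×$1,800; squared poverty gap index (FGT₂) = 0.10660.
After the $2,000 transfer: below the line — 25×$3,800; squared poverty gap index (FGT₂) = 0.06045.
Reduction = 0.10660 − 0.06045 = 0.046.

0.046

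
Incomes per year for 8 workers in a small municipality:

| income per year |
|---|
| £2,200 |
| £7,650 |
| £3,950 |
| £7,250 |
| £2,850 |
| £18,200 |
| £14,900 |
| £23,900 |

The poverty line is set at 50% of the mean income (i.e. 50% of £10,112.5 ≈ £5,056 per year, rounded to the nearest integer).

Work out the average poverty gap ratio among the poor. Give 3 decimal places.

0.407

Below z: £2,200, £2,850, £3,950 (q = 3 of N = 8).
Shortfall ratios (z−y)/z: 0.5649, 0.4363, 0.2188; sum = 1.219937.
I averages over the q = 3 poor units only: 1.219937 / 3 = 0.407.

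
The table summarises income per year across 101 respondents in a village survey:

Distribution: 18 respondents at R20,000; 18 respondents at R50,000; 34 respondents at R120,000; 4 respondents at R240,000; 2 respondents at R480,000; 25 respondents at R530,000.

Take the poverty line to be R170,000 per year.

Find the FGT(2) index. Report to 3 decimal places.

0.257

Incomes under z: 18×R20,000, 18×R50,000, 34×R120,000 (q = 70 of N = 101).
Gap ratios (z−y)/z: (170000−20000)/170000 = 0.8824 (×18); (170000−50000)/170000 = 0.7059 (×18); (170000−120000)/170000 = 0.2941 (×34).
Squared: 0.7785 (×18); 0.4983 (×18); 0.0865 (×34).
Sum = 25.923875; P₂ = 25.923875 / 101 = 0.257.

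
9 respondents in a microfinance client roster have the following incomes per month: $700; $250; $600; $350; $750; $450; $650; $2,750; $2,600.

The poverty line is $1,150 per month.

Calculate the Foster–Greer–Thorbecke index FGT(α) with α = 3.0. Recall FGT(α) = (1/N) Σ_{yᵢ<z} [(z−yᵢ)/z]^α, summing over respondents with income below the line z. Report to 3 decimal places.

0.148

Poor units: $250, $350, $450, $600, $650, $700, $750 (q = 7 of N = 9).
Gap ratios (z−y)/z: (1150−250)/1150 = 0.7826; (1150−350)/1150 = 0.6957; (1150−450)/1150 = 0.6087; (1150−600)/1150 = 0.4783; (1150−650)/1150 = 0.4348; (1150−700)/1150 = 0.3913; (1150−750)/1150 = 0.3478.
Raised to α = 3.0: 0.47933; 0.33665; 0.22553; 0.10939; 0.08219; 0.05992; 0.04208.
Sum = 1.335087; FGT(3.0) = 1.335087 / 9 = 0.148.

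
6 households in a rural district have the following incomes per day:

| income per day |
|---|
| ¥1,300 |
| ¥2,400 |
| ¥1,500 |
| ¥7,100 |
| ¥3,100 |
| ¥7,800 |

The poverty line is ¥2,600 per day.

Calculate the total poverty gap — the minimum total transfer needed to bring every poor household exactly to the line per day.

¥2,600

Below the line: ¥1,300, ¥1,500, ¥2,400 (q = 3 of N = 6).
Individual gaps: 2600−1300 = 1300; 2600−1500 = 1100; 2600−2400 = 200.
Aggregate gap = ¥2,600.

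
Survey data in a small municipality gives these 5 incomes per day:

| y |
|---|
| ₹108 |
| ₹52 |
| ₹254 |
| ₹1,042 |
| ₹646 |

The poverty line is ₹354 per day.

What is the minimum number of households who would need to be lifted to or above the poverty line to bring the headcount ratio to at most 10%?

3

3 of the 5 households are poor, so H = 3/5 = 0.600.
A headcount ratio of at most 10% allows at most ⌊0.10 × 5⌋ = 0 poor households.
So at least 3 − 0 = 3 must be lifted.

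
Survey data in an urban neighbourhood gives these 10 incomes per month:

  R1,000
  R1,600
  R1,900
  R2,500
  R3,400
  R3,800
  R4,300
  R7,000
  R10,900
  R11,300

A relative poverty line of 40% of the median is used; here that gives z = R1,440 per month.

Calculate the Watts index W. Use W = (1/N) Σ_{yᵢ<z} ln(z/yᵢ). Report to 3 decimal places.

0.036

Below the line: R1,000 (q = 1 of N = 10).
ln(z/y) terms: ln(1440/1000) = 0.3646.
W = 0.364643 / 10 = 0.036.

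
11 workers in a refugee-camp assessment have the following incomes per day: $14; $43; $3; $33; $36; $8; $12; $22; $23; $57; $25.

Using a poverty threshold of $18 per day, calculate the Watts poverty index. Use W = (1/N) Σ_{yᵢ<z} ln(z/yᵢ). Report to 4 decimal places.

0.2963

Poor units: $3, $8, $12, $14 (q = 4 of N = 11).
Log shortfalls: ln(18/3) = 1.7918; ln(18/8) = 0.8109; ln(18/12) = 0.4055; ln(18/14) = 0.2513.
W = 3.259469 / 11 = 0.2963.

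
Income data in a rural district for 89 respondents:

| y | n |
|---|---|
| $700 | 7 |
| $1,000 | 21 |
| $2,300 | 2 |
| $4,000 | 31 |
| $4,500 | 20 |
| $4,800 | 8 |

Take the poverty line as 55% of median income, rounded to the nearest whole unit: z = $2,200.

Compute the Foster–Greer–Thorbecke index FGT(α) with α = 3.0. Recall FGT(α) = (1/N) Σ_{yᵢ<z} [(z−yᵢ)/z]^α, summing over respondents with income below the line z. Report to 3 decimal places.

Poor units: 7×$700, 21×$1,000 (q = 28 of N = 89).
Normalized shortfalls: (2200−700)/2200 = 0.6818 (×7); (2200−1000)/2200 = 0.5455 (×21).
Raised to α = 3.0: 0.31696 (×7); 0.16228 (×21).
Sum = 5.626690; FGT(3.0) = 5.626690 / 89 = 0.063.

0.063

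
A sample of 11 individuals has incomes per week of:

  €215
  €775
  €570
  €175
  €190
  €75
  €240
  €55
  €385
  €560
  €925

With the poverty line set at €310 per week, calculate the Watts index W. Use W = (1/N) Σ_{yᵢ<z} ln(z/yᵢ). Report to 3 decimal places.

Incomes under z: €55, €75, €175, €190, €215, €240 (q = 6 of N = 11).
Log gaps: ln(310/55) = 1.7292; ln(310/75) = 1.4191; ln(310/175) = 0.5718; ln(310/190) = 0.4895; ln(310/215) = 0.3659; ln(310/240) = 0.2559.
W = 4.831525 / 11 = 0.439.

0.439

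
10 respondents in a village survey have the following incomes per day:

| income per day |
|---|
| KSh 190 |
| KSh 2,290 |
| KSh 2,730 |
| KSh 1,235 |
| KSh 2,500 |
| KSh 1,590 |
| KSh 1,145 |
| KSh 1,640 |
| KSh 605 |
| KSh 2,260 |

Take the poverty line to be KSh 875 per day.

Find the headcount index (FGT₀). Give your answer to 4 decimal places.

2 of the 10 respondents have income below KSh 875.
H = 2/10 = 0.2000.

0.2000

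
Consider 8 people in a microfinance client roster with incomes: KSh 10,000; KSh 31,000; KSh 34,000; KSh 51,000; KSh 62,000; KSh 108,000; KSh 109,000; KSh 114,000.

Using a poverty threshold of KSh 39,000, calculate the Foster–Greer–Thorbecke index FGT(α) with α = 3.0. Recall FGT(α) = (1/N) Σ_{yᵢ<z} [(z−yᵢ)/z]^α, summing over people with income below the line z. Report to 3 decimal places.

Poor units: KSh 10,000, KSh 31,000, KSh 34,000 (q = 3 of N = 8).
Normalized shortfalls: (39000−10000)/39000 = 0.7436; (39000−31000)/39000 = 0.2051; (39000−34000)/39000 = 0.1282.
Raised to α = 3.0: 0.41115; 0.00863; 0.00211.
Sum = 0.421888; FGT(3.0) = 0.421888 / 8 = 0.053.

0.053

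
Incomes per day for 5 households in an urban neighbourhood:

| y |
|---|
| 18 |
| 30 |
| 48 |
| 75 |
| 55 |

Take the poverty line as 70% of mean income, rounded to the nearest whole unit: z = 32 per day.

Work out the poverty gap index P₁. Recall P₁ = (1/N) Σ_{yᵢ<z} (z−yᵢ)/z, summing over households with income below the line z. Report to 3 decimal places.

0.100

Incomes under z: 18, 30 (q = 2 of N = 5).
Shortfall ratios: (32−18)/32 = 0.4375; (32−30)/32 = 0.0625.
Σ = 0.500000. Dividing by the full population N = 5 gives P₁ = 0.100.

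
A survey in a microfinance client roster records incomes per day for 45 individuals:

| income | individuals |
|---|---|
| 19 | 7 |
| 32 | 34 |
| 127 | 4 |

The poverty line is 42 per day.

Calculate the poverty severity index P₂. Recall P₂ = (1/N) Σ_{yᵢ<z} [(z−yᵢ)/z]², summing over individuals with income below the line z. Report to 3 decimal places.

0.089

Below z: 7×19, 34×32 (q = 41 of N = 45).
Shortfall ratios: (42−19)/42 = 0.5476 (×7); (42−32)/42 = 0.2381 (×34).
Squared: 0.2999 (×7); 0.0567 (×34).
Sum = 4.026644; P₂ = 4.026644 / 45 = 0.089.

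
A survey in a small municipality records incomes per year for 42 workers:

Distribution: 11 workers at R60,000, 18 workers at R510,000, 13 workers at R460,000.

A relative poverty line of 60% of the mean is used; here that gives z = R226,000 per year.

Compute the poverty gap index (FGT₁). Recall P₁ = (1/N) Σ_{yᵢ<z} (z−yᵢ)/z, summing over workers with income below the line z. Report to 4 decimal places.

Below the line: 11×R60,000 (q = 11 of N = 42).
Relative gaps: (226000−60000)/226000 = 0.7345 (×11).
Sum of shortfalls = 8.079646; P₁ averages over all N: 8.079646 / 42 = 0.1924.

0.1924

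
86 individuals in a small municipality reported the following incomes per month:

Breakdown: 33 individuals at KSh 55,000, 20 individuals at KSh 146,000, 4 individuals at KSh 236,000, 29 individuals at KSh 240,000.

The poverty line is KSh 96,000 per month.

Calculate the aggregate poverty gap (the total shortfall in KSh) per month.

KSh 1,353,000

Below z: 33×KSh 55,000 (q = 33 of N = 86).
Individual gaps: 33×(96000−55000) = 1353000.
Aggregate gap = KSh 1,353,000.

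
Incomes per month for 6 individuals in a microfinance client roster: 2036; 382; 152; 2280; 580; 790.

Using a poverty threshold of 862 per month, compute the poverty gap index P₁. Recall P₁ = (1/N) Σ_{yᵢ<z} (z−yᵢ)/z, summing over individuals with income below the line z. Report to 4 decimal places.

Incomes under z: 152, 382, 580, 790 (q = 4 of N = 6).
Relative gaps: (862−152)/862 = 0.8237; (862−382)/862 = 0.5568; (862−580)/862 = 0.3271; (862−790)/862 = 0.0835.
Σ = 1.791183. Dividing by the full population N = 6 gives P₁ = 0.2985.

0.2985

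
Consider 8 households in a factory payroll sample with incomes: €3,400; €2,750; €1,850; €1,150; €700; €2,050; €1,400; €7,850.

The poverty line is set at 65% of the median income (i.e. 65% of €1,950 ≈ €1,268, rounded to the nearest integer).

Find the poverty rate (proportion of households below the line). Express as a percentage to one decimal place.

25.0%

2 of the 8 households have income below €1,268.
H = 2/8 = 25.0%.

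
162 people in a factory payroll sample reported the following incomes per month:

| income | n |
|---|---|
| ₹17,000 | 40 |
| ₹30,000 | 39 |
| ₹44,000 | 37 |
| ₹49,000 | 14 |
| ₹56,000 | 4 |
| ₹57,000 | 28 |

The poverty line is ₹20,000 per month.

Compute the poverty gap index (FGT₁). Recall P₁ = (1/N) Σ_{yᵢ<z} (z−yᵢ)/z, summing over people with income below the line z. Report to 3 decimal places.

Below z: 40×₹17,000 (q = 40 of N = 162).
Normalized shortfalls: (20000−17000)/20000 = 0.1500 (×40).
Sum of shortfalls = 6.000000; P₁ averages over all N: 6.000000 / 162 = 0.037.

0.037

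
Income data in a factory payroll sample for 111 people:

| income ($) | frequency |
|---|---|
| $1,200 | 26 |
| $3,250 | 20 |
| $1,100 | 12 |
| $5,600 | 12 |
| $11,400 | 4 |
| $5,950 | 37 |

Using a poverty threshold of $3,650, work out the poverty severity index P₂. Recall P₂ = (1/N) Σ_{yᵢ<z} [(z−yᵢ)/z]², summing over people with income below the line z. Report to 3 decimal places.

Below z: 12×$1,100, 26×$1,200, 20×$3,250 (q = 58 of N = 111).
Normalized shortfalls: (3650−1100)/3650 = 0.6986 (×12); (3650−1200)/3650 = 0.6712 (×26); (3650−3250)/3650 = 0.1096 (×20).
Squared: 0.4881 (×12); 0.4506 (×26); 0.0120 (×20).
Sum = 17.811597; P₂ = 17.811597 / 111 = 0.160.

0.160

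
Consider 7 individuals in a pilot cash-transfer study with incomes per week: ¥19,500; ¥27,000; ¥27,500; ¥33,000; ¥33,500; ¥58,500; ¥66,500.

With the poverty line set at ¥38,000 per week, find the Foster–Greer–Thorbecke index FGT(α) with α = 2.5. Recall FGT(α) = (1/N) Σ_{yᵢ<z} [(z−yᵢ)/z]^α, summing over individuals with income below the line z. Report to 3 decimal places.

Incomes under z: ¥19,500, ¥27,000, ¥27,500, ¥33,000, ¥33,500 (q = 5 of N = 7).
Shortfall ratios: (38000−19500)/38000 = 0.4868; (38000−27000)/38000 = 0.2895; (38000−27500)/38000 = 0.2763; (38000−33000)/38000 = 0.1316; (38000−33500)/38000 = 0.1184.
Raised to α = 2.5: 0.16538; 0.04508; 0.04013; 0.00628; 0.00483.
Sum = 0.261699; FGT(2.5) = 0.261699 / 7 = 0.037.

0.037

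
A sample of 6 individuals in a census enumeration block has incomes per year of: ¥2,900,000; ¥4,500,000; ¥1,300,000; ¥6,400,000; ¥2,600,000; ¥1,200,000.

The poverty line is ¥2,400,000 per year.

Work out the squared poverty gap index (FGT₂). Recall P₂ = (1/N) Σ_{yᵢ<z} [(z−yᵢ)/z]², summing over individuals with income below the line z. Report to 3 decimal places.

0.077

Incomes under z: ¥1,200,000, ¥1,300,000 (q = 2 of N = 6).
Gap ratios (z−y)/z: (2400000−1200000)/2400000 = 0.5000; (2400000−1300000)/2400000 = 0.4583.
Squared: 0.2500; 0.2101.
Sum = 0.460069; P₂ = 0.460069 / 6 = 0.077.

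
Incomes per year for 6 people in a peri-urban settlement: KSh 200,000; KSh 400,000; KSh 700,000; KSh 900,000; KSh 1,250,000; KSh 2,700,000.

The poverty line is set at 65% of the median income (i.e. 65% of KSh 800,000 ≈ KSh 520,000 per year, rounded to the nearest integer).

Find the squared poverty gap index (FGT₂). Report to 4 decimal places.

Below the line: KSh 200,000, KSh 400,000 (q = 2 of N = 6).
Gap ratios (z−y)/z: (520000−200000)/520000 = 0.6154; (520000−400000)/520000 = 0.2308.
Squared: 0.3787; 0.0533.
Sum = 0.431953; P₂ = 0.431953 / 6 = 0.0720.

0.0720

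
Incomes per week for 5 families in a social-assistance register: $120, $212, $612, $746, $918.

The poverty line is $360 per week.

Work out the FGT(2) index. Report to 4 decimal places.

0.1227

Poor units: $120, $212 (q = 2 of N = 5).
Relative gaps: (360−120)/360 = 0.6667; (360−212)/360 = 0.4111.
Squared: 0.4444; 0.1690.
Sum = 0.613457; P₂ = 0.613457 / 5 = 0.1227.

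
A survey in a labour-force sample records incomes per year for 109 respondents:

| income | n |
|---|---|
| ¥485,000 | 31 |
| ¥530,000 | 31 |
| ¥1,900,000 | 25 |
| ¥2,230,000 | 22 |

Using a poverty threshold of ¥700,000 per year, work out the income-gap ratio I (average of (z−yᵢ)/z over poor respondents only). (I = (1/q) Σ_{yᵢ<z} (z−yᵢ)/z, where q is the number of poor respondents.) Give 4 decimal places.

0.2750

Below z: 31×¥485,000, 31×¥530,000 (q = 62 of N = 109).
Relative gaps: 0.3071 (×31), 0.2429 (×31); sum = 17.050000.
I averages over the q = 62 poor units only: 17.050000 / 62 = 0.2750.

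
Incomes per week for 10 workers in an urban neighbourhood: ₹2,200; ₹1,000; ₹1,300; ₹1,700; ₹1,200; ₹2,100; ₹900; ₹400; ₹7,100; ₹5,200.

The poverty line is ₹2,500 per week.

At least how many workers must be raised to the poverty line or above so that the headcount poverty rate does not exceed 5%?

8

Currently q = 8 of N = 10 are below the line (H = 0.800).
A headcount ratio of at most 5% allows at most ⌊0.05 × 10⌋ = 0 poor workers.
So at least 8 − 0 = 8 must be lifted.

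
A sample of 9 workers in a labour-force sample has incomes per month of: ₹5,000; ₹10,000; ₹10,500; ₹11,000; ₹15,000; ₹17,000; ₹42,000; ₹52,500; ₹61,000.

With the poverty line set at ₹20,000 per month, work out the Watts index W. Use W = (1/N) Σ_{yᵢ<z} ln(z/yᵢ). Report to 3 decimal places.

0.419

Incomes under z: ₹5,000, ₹10,000, ₹10,500, ₹11,000, ₹15,000, ₹17,000 (q = 6 of N = 9).
Log gaps: ln(20000/5000) = 1.3863; ln(20000/10000) = 0.6931; ln(20000/10500) = 0.6444; ln(20000/11000) = 0.5978; ln(20000/15000) = 0.2877; ln(20000/17000) = 0.1625.
W = 3.771837 / 9 = 0.419.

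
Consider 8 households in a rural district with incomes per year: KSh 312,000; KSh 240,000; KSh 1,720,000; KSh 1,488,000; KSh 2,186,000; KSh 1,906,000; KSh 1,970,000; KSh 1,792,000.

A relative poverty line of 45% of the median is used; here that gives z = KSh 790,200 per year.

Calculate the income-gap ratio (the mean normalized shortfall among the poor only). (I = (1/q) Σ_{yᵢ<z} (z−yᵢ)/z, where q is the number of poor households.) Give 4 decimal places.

Below z: KSh 240,000, KSh 312,000 (q = 2 of N = 8).
Relative gaps: 0.6963, 0.6052; sum = 1.301443.
The income-gap ratio divides by q (the poor only): 1.301443 / 2 = 0.6507.

0.6507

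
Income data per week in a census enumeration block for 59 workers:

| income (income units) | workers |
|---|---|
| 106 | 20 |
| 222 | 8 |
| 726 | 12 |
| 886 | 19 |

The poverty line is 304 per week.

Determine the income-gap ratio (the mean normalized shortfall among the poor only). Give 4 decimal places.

Below z: 20×106, 8×222 (q = 28 of N = 59).
Shortfall ratios (z−y)/z: 0.6513 (×20), 0.2697 (×8); sum = 15.184211.
I averages over the q = 28 poor units only: 15.184211 / 28 = 0.5423.

0.5423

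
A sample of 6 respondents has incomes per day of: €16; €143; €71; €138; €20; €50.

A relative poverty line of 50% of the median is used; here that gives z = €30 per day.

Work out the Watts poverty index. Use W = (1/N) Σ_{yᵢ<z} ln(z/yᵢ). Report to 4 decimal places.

Below the line: €16, €20 (q = 2 of N = 6).
Log gaps: ln(30/16) = 0.6286; ln(30/20) = 0.4055.
W = 1.034074 / 6 = 0.1723.

0.1723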